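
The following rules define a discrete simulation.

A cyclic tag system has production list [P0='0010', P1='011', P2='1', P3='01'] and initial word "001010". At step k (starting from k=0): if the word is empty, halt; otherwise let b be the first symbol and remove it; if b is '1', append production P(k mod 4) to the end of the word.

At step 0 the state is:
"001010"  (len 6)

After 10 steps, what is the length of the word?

5

step 0: "001010"  (len 6)
step 1: "01010"  (len 5)
step 2: "1010"  (len 4)
step 3: "0101"  (len 4)
step 4: "101"  (len 3)
step 5: "010010"  (len 6)
step 6: "10010"  (len 5)
step 7: "00101"  (len 5)
step 8: "0101"  (len 4)
step 9: "101"  (len 3)
step 10: "01011"  (len 5)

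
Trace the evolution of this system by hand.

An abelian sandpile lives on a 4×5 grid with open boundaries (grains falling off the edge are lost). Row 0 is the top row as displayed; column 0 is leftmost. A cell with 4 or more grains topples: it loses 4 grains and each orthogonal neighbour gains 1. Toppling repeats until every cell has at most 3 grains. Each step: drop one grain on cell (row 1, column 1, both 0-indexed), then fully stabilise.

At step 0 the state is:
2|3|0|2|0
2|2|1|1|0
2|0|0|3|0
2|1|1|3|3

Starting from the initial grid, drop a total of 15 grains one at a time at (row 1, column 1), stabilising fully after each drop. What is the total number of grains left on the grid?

36

0) 2|3|0|2|0
2|2|1|1|0
2|0|0|3|0
2|1|1|3|3
1) 2|3|0|2|0
2|3|1|1|0
2|0|0|3|0
2|1|1|3|3
2) 3|0|1|2|0
3|1|2|1|0
2|1|0|3|0
2|1|1|3|3
3) 3|0|1|2|0
3|2|2|1|0
2|1|0|3|0
2|1|1|3|3
4) 3|0|1|2|0
3|3|2|1|0
2|1|0|3|0
2|1|1|3|3
5) 0|2|1|2|0
1|1|3|1|0
3|2|0|3|0
2|1|1|3|3
6) 0|2|1|2|0
1|2|3|1|0
3|2|0|3|0
2|1|1|3|3
7) 0|2|1|2|0
1|3|3|1|0
3|2|0|3|0
2|1|1|3|3
8) 0|3|2|2|0
2|1|0|2|0
3|3|1|3|0
2|1|1|3|3
9) 0|3|2|2|0
2|2|0|2|0
3|3|1|3|0
2|1|1|3|3
10) 0|3|2|2|0
2|3|0|2|0
3|3|1|3|0
2|1|1|3|3
11) 2|0|3|2|0
0|3|1|2|0
1|1|2|3|0
3|2|1|3|3
12) 2|1|3|2|0
1|0|2|2|0
1|2|2|3|0
3|2|1|3|3
13) 2|1|3|2|0
1|1|2|2|0
1|2|2|3|0
3|2|1|3|3
14) 2|1|3|2|0
1|2|2|2|0
1|2|2|3|0
3|2|1|3|3
15) 2|1|3|2|0
1|3|2|2|0
1|2|2|3|0
3|2|1|3|3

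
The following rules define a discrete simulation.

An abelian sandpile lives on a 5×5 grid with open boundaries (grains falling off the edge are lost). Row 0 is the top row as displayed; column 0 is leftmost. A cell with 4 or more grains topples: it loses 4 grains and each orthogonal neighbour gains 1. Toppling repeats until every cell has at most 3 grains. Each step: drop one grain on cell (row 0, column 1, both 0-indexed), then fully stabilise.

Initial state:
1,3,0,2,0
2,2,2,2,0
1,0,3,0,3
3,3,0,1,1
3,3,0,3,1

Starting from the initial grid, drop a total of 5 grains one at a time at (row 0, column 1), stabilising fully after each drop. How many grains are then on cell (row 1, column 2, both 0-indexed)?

3

gen 0: 1,3,0,2,0
2,2,2,2,0
1,0,3,0,3
3,3,0,1,1
3,3,0,3,1
gen 1: 2,0,1,2,0
2,3,2,2,0
1,0,3,0,3
3,3,0,1,1
3,3,0,3,1
gen 2: 2,1,1,2,0
2,3,2,2,0
1,0,3,0,3
3,3,0,1,1
3,3,0,3,1
gen 3: 2,2,1,2,0
2,3,2,2,0
1,0,3,0,3
3,3,0,1,1
3,3,0,3,1
gen 4: 2,3,1,2,0
2,3,2,2,0
1,0,3,0,3
3,3,0,1,1
3,3,0,3,1
gen 5: 3,1,2,2,0
3,0,3,2,0
1,1,3,0,3
3,3,0,1,1
3,3,0,3,1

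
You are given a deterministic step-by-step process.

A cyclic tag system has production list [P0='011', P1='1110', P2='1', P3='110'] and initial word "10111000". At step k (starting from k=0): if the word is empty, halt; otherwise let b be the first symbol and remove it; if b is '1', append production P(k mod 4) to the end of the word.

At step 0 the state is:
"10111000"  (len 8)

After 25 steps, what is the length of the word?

29

gen 0: "10111000"  (len 8)
gen 1: "0111000011"  (len 10)
gen 2: "111000011"  (len 9)
gen 3: "110000111"  (len 9)
gen 4: "10000111110"  (len 11)
gen 5: "0000111110011"  (len 13)
gen 6: "000111110011"  (len 12)
gen 7: "00111110011"  (len 11)
gen 8: "0111110011"  (len 10)
gen 9: "111110011"  (len 9)
gen 10: "111100111110"  (len 12)
gen 11: "111001111101"  (len 12)
gen 12: "11001111101110"  (len 14)
gen 13: "1001111101110011"  (len 16)
gen 14: "0011111011100111110"  (len 19)
gen 15: "011111011100111110"  (len 18)
gen 16: "11111011100111110"  (len 17)
gen 17: "1111011100111110011"  (len 19)
gen 18: "1110111001111100111110"  (len 22)
gen 19: "1101110011111001111101"  (len 22)
gen 20: "101110011111001111101110"  (len 24)
gen 21: "01110011111001111101110011"  (len 26)
gen 22: "1110011111001111101110011"  (len 25)
gen 23: "1100111110011111011100111"  (len 25)
gen 24: "100111110011111011100111110"  (len 27)
gen 25: "00111110011111011100111110011"  (len 29)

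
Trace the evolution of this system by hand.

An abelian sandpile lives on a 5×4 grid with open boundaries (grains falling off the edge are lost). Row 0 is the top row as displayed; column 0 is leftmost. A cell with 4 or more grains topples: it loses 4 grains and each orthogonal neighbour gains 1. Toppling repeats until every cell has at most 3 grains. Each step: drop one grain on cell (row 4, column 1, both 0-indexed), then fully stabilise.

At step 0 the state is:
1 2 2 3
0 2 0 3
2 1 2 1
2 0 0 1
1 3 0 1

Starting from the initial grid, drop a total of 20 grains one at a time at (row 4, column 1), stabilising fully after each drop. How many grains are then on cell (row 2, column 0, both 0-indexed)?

3

gen 0: 1 2 2 3
0 2 0 3
2 1 2 1
2 0 0 1
1 3 0 1
gen 1: 1 2 2 3
0 2 0 3
2 1 2 1
2 1 0 1
2 0 1 1
gen 2: 1 2 2 3
0 2 0 3
2 1 2 1
2 1 0 1
2 1 1 1
gen 3: 1 2 2 3
0 2 0 3
2 1 2 1
2 1 0 1
2 2 1 1
gen 4: 1 2 2 3
0 2 0 3
2 1 2 1
2 1 0 1
2 3 1 1
gen 5: 1 2 2 3
0 2 0 3
2 1 2 1
2 2 0 1
3 0 2 1
gen 6: 1 2 2 3
0 2 0 3
2 1 2 1
2 2 0 1
3 1 2 1
gen 7: 1 2 2 3
0 2 0 3
2 1 2 1
2 2 0 1
3 2 2 1
gen 8: 1 2 2 3
0 2 0 3
2 1 2 1
2 2 0 1
3 3 2 1
gen 9: 1 2 2 3
0 2 0 3
2 1 2 1
3 3 0 1
0 1 3 1
gen 10: 1 2 2 3
0 2 0 3
2 1 2 1
3 3 0 1
0 2 3 1
gen 11: 1 2 2 3
0 2 0 3
2 1 2 1
3 3 0 1
0 3 3 1
gen 12: 1 2 2 3
0 2 0 3
3 2 2 1
0 1 2 1
2 2 0 2
gen 13: 1 2 2 3
0 2 0 3
3 2 2 1
0 1 2 1
2 3 0 2
gen 14: 1 2 2 3
0 2 0 3
3 2 2 1
0 2 2 1
3 0 1 2
gen 15: 1 2 2 3
0 2 0 3
3 2 2 1
0 2 2 1
3 1 1 2
gen 16: 1 2 2 3
0 2 0 3
3 2 2 1
0 2 2 1
3 2 1 2
gen 17: 1 2 2 3
0 2 0 3
3 2 2 1
0 2 2 1
3 3 1 2
gen 18: 1 2 2 3
0 2 0 3
3 2 2 1
1 3 2 1
0 1 2 2
gen 19: 1 2 2 3
0 2 0 3
3 2 2 1
1 3 2 1
0 2 2 2
gen 20: 1 2 2 3
0 2 0 3
3 2 2 1
1 3 2 1
0 3 2 2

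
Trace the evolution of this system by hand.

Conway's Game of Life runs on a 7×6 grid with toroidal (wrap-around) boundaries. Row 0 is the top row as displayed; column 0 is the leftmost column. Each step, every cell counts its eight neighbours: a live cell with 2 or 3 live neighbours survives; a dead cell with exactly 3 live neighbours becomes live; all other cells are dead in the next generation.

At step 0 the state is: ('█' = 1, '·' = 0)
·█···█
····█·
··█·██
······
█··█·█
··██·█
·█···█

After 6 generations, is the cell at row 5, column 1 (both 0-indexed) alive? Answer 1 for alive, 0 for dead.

t=0: ·█···█
····█·
··█·██
······
█··█·█
··██·█
·█···█
t=1: ····██
█··██·
···███
█··█··
█·██·█
·███·█
·█···█
t=2: ···█··
█·····
█·█···
██····
·····█
···█·█
·█·█·█
t=3: █·█·█·
·█····
█····█
██···█
····██
··█··█
█··█··
t=4: █·██·█
·█····
·····█
·█····
·█··█·
█··█·█
█·███·
t=5: █····█
·██·██
█·····
█·····
·██·██
█·····
······
t=6: ██··██
·█··█·
█·····
█·····
·█···█
██···█
█····█

1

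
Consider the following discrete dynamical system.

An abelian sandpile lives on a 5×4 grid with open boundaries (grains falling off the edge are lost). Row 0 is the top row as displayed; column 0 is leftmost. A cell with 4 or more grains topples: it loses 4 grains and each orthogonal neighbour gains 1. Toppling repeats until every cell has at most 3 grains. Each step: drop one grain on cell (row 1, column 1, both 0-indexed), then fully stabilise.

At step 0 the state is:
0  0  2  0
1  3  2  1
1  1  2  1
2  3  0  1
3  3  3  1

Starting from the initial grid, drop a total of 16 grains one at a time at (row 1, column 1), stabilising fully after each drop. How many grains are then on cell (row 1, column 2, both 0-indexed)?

2

step 0: 0  0  2  0
1  3  2  1
1  1  2  1
2  3  0  1
3  3  3  1
step 1: 0  1  2  0
2  0  3  1
1  2  2  1
2  3  0  1
3  3  3  1
step 2: 0  1  2  0
2  1  3  1
1  2  2  1
2  3  0  1
3  3  3  1
step 3: 0  1  2  0
2  2  3  1
1  2  2  1
2  3  0  1
3  3  3  1
step 4: 0  1  2  0
2  3  3  1
1  2  2  1
2  3  0  1
3  3  3  1
step 5: 0  2  3  0
3  1  0  2
1  3  3  1
2  3  0  1
3  3  3  1
step 6: 0  2  3  0
3  2  0  2
1  3  3  1
2  3  0  1
3  3  3  1
step 7: 0  2  3  0
3  3  0  2
1  3  3  1
2  3  0  1
3  3  3  1
step 8: 1  3  3  0
1  2  2  2
0  3  0  2
1  2  3  1
1  2  0  2
step 9: 1  3  3  0
1  3  2  2
0  3  0  2
1  2  3  1
1  2  0  2
step 10: 2  1  1  1
2  3  0  3
1  0  2  2
1  3  3  1
1  2  0  2
step 11: 2  2  1  1
3  0  1  3
1  1  2  2
1  3  3  1
1  2  0  2
step 12: 2  2  1  1
3  1  1  3
1  1  2  2
1  3  3  1
1  2  0  2
step 13: 2  2  1  1
3  2  1  3
1  1  2  2
1  3  3  1
1  2  0  2
step 14: 2  2  1  1
3  3  1  3
1  1  2  2
1  3  3  1
1  2  0  2
step 15: 3  3  1  1
0  1  2  3
2  2  2  2
1  3  3  1
1  2  0  2
step 16: 3  3  1  1
0  2  2  3
2  2  2  2
1  3  3  1
1  2  0  2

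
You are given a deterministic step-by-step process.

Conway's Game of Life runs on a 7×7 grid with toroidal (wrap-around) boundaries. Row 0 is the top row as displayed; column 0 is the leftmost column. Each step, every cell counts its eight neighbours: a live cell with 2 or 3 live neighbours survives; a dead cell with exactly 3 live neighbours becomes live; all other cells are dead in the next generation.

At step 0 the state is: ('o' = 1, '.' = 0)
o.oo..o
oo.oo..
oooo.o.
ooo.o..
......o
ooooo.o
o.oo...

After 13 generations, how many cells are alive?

19

[0] o.oo..o
oo.oo..
oooo.o.
ooo.o..
......o
ooooo.o
o.oo...
[1] ......o
.....o.
.....o.
....oo.
....o.o
....ooo
.....o.
[2] .....oo
.....oo
.....oo
....o.o
...o..o
....o.o
....o..
[3] ....o.o
o...o..
o...o..
o...o.o
o..oo.o
...oo..
....o.o
[4] o..oo.o
o..oo.o
oo.oo..
.o..o..
o.....o
o.....o
....o..
[5] o.....o
.......
.o....o
.oooooo
.o...oo
o....oo
...oo..
[6] .......
......o
.o.oo.o
.o.oo..
.o.o...
o......
....o..
[7] .......
o....o.
...oo..
.o...o.
oo.oo..
.......
.......
[8] .......
....o..
....ooo
oo...o.
ooo.o..
.......
.......
[9] .......
....o..
o...o.o
..oo...
o.o...o
.o.....
.......
[10] .......
.....o.
....oo.
..oo.o.
o.oo...
oo.....
.......
[11] .......
....oo.
...o.oo
.oo..oo
o..oo.o
ooo....
.......
[12] .......
....ooo
o.oo...
.oo....
...oo..
oooo..o
.o.....
[13] .....o.
...oooo
o.ooooo
.o..o..
....o..
oo.oo..
.o.....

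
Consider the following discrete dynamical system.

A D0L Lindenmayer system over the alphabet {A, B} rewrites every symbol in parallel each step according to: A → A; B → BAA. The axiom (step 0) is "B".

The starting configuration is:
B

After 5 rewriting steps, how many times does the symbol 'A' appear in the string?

10

step 0: B
step 1: BAA
step 2: BAAAA
step 3: BAAAAAA
step 4: BAAAAAAAA
step 5: BAAAAAAAAAA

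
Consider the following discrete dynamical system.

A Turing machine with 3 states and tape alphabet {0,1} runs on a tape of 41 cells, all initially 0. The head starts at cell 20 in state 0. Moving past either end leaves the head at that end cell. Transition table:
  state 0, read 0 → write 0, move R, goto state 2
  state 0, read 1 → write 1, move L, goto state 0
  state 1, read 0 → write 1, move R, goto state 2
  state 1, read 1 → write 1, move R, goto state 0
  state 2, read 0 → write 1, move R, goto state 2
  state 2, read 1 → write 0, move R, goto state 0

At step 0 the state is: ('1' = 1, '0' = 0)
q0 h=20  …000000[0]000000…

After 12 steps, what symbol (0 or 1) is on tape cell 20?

gen 0: q0 h=20  …000000[0]000000…
gen 1: q2 h=21  …000000[0]000000…
gen 2: q2 h=22  …000001[0]000000…
gen 3: q2 h=23  …000011[0]000000…
gen 4: q2 h=24  …000111[0]000000…
gen 5: q2 h=25  …001111[0]000000…
gen 6: q2 h=26  …011111[0]000000…
gen 7: q2 h=27  …111111[0]000000…
gen 8: q2 h=28  …111111[0]000000…
gen 9: q2 h=29  …111111[0]000000…
gen 10: q2 h=30  …111111[0]000000…
gen 11: q2 h=31  …111111[0]000000…
gen 12: q2 h=32  …111111[0]000000…

0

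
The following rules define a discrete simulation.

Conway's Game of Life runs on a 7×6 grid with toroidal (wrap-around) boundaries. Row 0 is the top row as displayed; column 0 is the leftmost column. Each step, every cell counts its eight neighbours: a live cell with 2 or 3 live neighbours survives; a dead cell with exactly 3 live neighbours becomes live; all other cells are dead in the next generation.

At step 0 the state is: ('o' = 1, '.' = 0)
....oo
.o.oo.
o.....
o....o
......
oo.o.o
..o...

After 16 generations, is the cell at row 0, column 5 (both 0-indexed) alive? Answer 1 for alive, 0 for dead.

0) ....oo
.o.oo.
o.....
o....o
......
oo.o.o
..o...
1) ..o.oo
o..oo.
oo..o.
o....o
.o..o.
ooo...
.ooo..
2) o....o
o.o...
.o.oo.
....o.
..o...
o.....
....oo
3) oo..o.
o.ooo.
.ooooo
..o.o.
......
.....o
....o.
4) ooo.o.
......
o.....
.oo.oo
......
......
o...o.
5) oo.o..
o....o
oo...o
oo...o
......
......
o..o..
6) .oo.o.
..o.o.
....o.
.o...o
o.....
......
ooo...
7) o....o
.oo.oo
...ooo
o....o
o.....
o.....
o.oo..
8) ......
.oo...
.ooo..
o.....
oo....
o....o
o.....
9) .o....
.o.o..
o..o..
o.....
.o....
.....o
o....o
10) .oo...
oo....
ooo...
oo....
o.....
.....o
o....o
11) ..o..o
......
..o..o
..o..o
oo...o
.....o
oo...o
12) .o...o
......
......
..o.oo
.o..oo
....o.
.o..oo
13) ....oo
......
......
o..ooo
o.....
...o..
....oo
14) ....oo
......
....oo
o...oo
o..o..
....oo
...o.o
15) ....oo
......
o...o.
o..o..
o..o..
o..o.o
o..o..
16) ....oo
....o.
.....o
oo.oo.
oooo..
oooo.o
o..o..

1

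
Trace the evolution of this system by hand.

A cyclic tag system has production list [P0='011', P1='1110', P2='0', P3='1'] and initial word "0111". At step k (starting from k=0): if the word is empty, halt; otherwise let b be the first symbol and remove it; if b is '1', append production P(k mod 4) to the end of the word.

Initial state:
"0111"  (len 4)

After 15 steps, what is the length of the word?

[0] "0111"  (len 4)
[1] "111"  (len 3)
[2] "111110"  (len 6)
[3] "111100"  (len 6)
[4] "111001"  (len 6)
[5] "11001011"  (len 8)
[6] "10010111110"  (len 11)
[7] "00101111100"  (len 11)
[8] "0101111100"  (len 10)
[9] "101111100"  (len 9)
[10] "011111001110"  (len 12)
[11] "11111001110"  (len 11)
[12] "11110011101"  (len 11)
[13] "1110011101011"  (len 13)
[14] "1100111010111110"  (len 16)
[15] "1001110101111100"  (len 16)

16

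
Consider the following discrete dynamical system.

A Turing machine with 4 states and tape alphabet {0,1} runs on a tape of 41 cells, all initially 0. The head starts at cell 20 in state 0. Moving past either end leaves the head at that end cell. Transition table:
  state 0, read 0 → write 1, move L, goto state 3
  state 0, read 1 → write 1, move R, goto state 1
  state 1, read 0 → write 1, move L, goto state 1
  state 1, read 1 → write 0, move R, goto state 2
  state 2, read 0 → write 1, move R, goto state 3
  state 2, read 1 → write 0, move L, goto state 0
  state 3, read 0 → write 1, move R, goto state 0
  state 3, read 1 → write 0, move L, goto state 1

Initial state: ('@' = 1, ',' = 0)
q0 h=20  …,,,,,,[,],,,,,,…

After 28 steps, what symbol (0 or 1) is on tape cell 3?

[0] q0 h=20  …,,,,,,[,],,,,,,…
[1] q3 h=19  …,,,,,,[,]@,,,,,…
[2] q0 h=20  …,,,,,@[@],,,,,,…
[3] q1 h=21  …,,,,@@[,],,,,,,…
[4] q1 h=20  …,,,,,@[@]@,,,,,…
[5] q2 h=21  …,,,,@,[@],,,,,,…
[6] q0 h=20  …,,,,,@[,],,,,,,…
[7] q3 h=19  …,,,,,,[@]@,,,,,…
[8] q1 h=18  …,,,,,,[,],@,,,,…
[9] q1 h=17  …,,,,,,[,]@,@,,,…
[10] q1 h=16  …,,,,,,[,]@@,@,,…
[11] q1 h=15  …,,,,,,[,]@@@,@,…
[12] q1 h=14  …,,,,,,[,]@@@@,@…
[13] q1 h=13  …,,,,,,[,]@@@@@,…
[14] q1 h=12  …,,,,,,[,]@@@@@@…
[15] q1 h=11  …,,,,,,[,]@@@@@@…
[16] q1 h=10  …,,,,,,[,]@@@@@@…
[17] q1 h= 9  …,,,,,,[,]@@@@@@…
[18] q1 h= 8  …,,,,,,[,]@@@@@@…
[19] q1 h= 7  …,,,,,,[,]@@@@@@…
[20] q1 h= 6  |,,,,,,[,]@@@@@@…
[21] q1 h= 5  |,,,,,[,]@@@@@@…
[22] q1 h= 4  |,,,,[,]@@@@@@…
[23] q1 h= 3  |,,,[,]@@@@@@…
[24] q1 h= 2  |,,[,]@@@@@@…
[25] q1 h= 1  |,[,]@@@@@@…
[26] q1 h= 0  |[,]@@@@@@…
[27] q1 h= 0  |[@]@@@@@@…
[28] q2 h= 1  |,[@]@@@@@@…

1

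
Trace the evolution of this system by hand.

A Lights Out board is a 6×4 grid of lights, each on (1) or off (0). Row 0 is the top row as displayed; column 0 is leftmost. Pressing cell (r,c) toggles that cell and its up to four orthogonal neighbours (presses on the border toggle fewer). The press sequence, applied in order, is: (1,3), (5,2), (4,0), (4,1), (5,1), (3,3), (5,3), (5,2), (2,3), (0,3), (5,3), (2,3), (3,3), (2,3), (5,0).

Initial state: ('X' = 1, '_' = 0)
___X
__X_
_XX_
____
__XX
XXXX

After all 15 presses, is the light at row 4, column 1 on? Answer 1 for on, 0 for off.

0) ___X
__X_
_XX_
____
__XX
XXXX
1) ____
___X
_XXX
____
__XX
XXXX
2) ____
___X
_XXX
____
___X
X___
3) ____
___X
_XXX
X___
XX_X
____
4) ____
___X
_XXX
XX__
__XX
_X__
5) ____
___X
_XXX
XX__
_XXX
X_X_
6) ____
___X
_XX_
XXXX
_XX_
X_X_
7) ____
___X
_XX_
XXXX
_XXX
X__X
8) ____
___X
_XX_
XXXX
_X_X
XXX_
9) ____
____
_X_X
XXX_
_X_X
XXX_
10) __XX
___X
_X_X
XXX_
_X_X
XXX_
11) __XX
___X
_X_X
XXX_
_X__
XX_X
12) __XX
____
_XX_
XXXX
_X__
XX_X
13) __XX
____
_XXX
XX__
_X_X
XX_X
14) __XX
___X
_X__
XX_X
_X_X
XX_X
15) __XX
___X
_X__
XX_X
XX_X
___X

1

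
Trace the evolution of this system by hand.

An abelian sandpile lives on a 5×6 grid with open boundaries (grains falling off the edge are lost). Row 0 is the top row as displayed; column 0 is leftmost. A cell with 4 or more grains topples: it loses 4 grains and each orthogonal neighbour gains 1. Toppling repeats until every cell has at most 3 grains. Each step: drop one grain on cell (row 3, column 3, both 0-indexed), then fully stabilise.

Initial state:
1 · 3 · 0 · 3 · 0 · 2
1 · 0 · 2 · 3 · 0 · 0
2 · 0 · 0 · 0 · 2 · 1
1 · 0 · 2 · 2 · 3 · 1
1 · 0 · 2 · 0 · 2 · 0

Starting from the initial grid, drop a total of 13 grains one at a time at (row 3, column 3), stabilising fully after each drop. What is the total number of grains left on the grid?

[0] 1 · 3 · 0 · 3 · 0 · 2
1 · 0 · 2 · 3 · 0 · 0
2 · 0 · 0 · 0 · 2 · 1
1 · 0 · 2 · 2 · 3 · 1
1 · 0 · 2 · 0 · 2 · 0
[1] 1 · 3 · 0 · 3 · 0 · 2
1 · 0 · 2 · 3 · 0 · 0
2 · 0 · 0 · 0 · 2 · 1
1 · 0 · 2 · 3 · 3 · 1
1 · 0 · 2 · 0 · 2 · 0
[2] 1 · 3 · 0 · 3 · 0 · 2
1 · 0 · 2 · 3 · 0 · 0
2 · 0 · 0 · 1 · 3 · 1
1 · 0 · 3 · 1 · 0 · 2
1 · 0 · 2 · 1 · 3 · 0
[3] 1 · 3 · 0 · 3 · 0 · 2
1 · 0 · 2 · 3 · 0 · 0
2 · 0 · 0 · 1 · 3 · 1
1 · 0 · 3 · 2 · 0 · 2
1 · 0 · 2 · 1 · 3 · 0
[4] 1 · 3 · 0 · 3 · 0 · 2
1 · 0 · 2 · 3 · 0 · 0
2 · 0 · 0 · 1 · 3 · 1
1 · 0 · 3 · 3 · 0 · 2
1 · 0 · 2 · 1 · 3 · 0
[5] 1 · 3 · 0 · 3 · 0 · 2
1 · 0 · 2 · 3 · 0 · 0
2 · 0 · 1 · 2 · 3 · 1
1 · 1 · 0 · 1 · 1 · 2
1 · 0 · 3 · 2 · 3 · 0
[6] 1 · 3 · 0 · 3 · 0 · 2
1 · 0 · 2 · 3 · 0 · 0
2 · 0 · 1 · 2 · 3 · 1
1 · 1 · 0 · 2 · 1 · 2
1 · 0 · 3 · 2 · 3 · 0
[7] 1 · 3 · 0 · 3 · 0 · 2
1 · 0 · 2 · 3 · 0 · 0
2 · 0 · 1 · 2 · 3 · 1
1 · 1 · 0 · 3 · 1 · 2
1 · 0 · 3 · 2 · 3 · 0
[8] 1 · 3 · 0 · 3 · 0 · 2
1 · 0 · 2 · 3 · 0 · 0
2 · 0 · 1 · 3 · 3 · 1
1 · 1 · 1 · 0 · 2 · 2
1 · 0 · 3 · 3 · 3 · 0
[9] 1 · 3 · 0 · 3 · 0 · 2
1 · 0 · 2 · 3 · 0 · 0
2 · 0 · 1 · 3 · 3 · 1
1 · 1 · 1 · 1 · 2 · 2
1 · 0 · 3 · 3 · 3 · 0
[10] 1 · 3 · 0 · 3 · 0 · 2
1 · 0 · 2 · 3 · 0 · 0
2 · 0 · 1 · 3 · 3 · 1
1 · 1 · 1 · 2 · 2 · 2
1 · 0 · 3 · 3 · 3 · 0
[11] 1 · 3 · 0 · 3 · 0 · 2
1 · 0 · 2 · 3 · 0 · 0
2 · 0 · 1 · 3 · 3 · 1
1 · 1 · 1 · 3 · 2 · 2
1 · 0 · 3 · 3 · 3 · 0
[12] 1 · 3 · 1 · 0 · 1 · 2
1 · 0 · 3 · 1 · 2 · 0
2 · 0 · 2 · 2 · 1 · 2
1 · 1 · 3 · 3 · 1 · 3
1 · 1 · 0 · 2 · 1 · 1
[13] 1 · 3 · 1 · 0 · 1 · 2
1 · 0 · 3 · 1 · 2 · 0
2 · 0 · 3 · 3 · 1 · 2
1 · 2 · 0 · 1 · 2 · 3
1 · 1 · 1 · 3 · 1 · 1

43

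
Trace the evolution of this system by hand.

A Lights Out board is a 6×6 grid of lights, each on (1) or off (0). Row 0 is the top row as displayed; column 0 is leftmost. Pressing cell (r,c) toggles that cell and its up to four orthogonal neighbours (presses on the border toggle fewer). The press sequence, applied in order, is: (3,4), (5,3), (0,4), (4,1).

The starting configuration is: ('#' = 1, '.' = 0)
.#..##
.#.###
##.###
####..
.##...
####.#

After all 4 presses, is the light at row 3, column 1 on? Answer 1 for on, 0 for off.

k=0  .#..##
.#.###
##.###
####..
.##...
####.#
k=1  .#..##
.#.###
##.#.#
###.##
.##.#.
####.#
k=2  .#..##
.#.###
##.#.#
###.##
.####.
##..##
k=3  .#.#..
.#.#.#
##.#.#
###.##
.####.
##..##
k=4  .#.#..
.#.#.#
##.#.#
#.#.##
#..##.
#...##

0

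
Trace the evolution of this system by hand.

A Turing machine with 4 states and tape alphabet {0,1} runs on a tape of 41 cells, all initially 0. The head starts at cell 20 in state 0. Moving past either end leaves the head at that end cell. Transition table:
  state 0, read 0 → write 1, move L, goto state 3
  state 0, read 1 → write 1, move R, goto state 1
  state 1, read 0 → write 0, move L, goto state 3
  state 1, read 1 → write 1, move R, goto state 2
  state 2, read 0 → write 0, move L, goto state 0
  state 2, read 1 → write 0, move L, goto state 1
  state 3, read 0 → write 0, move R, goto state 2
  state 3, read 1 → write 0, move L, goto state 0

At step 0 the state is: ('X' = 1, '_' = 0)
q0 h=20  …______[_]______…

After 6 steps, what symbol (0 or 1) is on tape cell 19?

0) q0 h=20  …______[_]______…
1) q3 h=19  …______[_]X_____…
2) q2 h=20  …______[X]______…
3) q1 h=19  …______[_]______…
4) q3 h=18  …______[_]______…
5) q2 h=19  …______[_]______…
6) q0 h=18  …______[_]______…

0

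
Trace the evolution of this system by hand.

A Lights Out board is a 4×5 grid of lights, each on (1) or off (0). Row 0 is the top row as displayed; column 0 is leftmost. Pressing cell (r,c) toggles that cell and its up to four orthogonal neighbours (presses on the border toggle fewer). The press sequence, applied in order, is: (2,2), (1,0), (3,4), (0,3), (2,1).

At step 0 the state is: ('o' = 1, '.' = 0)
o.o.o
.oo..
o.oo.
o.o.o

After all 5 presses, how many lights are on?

gen 0: o.o.o
.oo..
o.oo.
o.o.o
gen 1: o.o.o
.o...
oo...
o...o
gen 2: ..o.o
o....
.o...
o...o
gen 3: ..o.o
o....
.o..o
o..o.
gen 4: ...o.
o..o.
.o..o
o..o.
gen 5: ...o.
oo.o.
o.o.o
oo.o.

10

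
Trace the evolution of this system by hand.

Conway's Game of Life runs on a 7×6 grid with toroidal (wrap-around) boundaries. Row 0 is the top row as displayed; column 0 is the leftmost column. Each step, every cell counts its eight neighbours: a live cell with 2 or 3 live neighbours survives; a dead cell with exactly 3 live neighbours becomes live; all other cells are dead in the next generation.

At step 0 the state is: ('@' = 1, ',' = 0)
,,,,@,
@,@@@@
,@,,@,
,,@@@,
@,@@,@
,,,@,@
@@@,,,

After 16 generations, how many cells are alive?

17

k=0  ,,,,@,
@,@@@@
,@,,@,
,,@@@,
@,@@,@
,,,@,@
@@@,,,
k=1  ,,,,@,
@@@,,,
@@,,,,
@,,,,,
@@,,,@
,,,@,@
@@@@@@
k=2  ,,,,@,
@,@,,@
,,@,,@
,,,,,,
,@,,@@
,,,@,,
@@@,,,
k=3  ,,@@,,
@@,@@@
@@,,,@
@,,,@@
,,,,@,
,,,@@@
,@@@,,
k=4  ,,,,,@
,,,@,,
,,@@,,
,@,,@,
@,,,,,
,,,,,@
,@,,,,
k=5  ,,,,,,
,,@@@,
,,@@@,
,@@@,,
@,,,,@
@,,,,,
@,,,,,
k=6  ,,,@,,
,,@,@,
,,,,,,
@@,,,@
@,@,,@
@@,,,,
,,,,,,
k=7  ,,,@,,
,,,@,,
@@,,,@
,@,,,@
,,@,,,
@@,,,@
,,,,,,
k=8  ,,,,,,
@,@,@,
,@@,@@
,@@,,@
,,@,,@
@@,,,,
@,,,,,
k=9  ,@,,,@
@,@,@,
,,,,@,
,,,,,@
,,@,,@
@@,,,@
@@,,,,
k=10  ,,@,,@
@@,@@,
,,,@@,
,,,,@@
,@,,@@
,,@,,@
,,@,,,
k=11  @,@,@@
@@,,,,
@,@,,,
@,,,,,
,,,@,,
@@@@@@
,@@@,,
k=12  ,,,,@@
,,@@,,
@,,,,@
,@,,,,
,,,@,,
@,,,,@
,,,,,,
k=13  ,,,@@,
@,,@,,
@@@,,,
@,,,,,
@,,,,,
,,,,,,
@,,,@,
k=14  ,,,@@,
@,,@@@
@,@,,@
@,,,,@
,,,,,,
,,,,,@
,,,@@@
k=15  @,@,,,
@@@,,,
,,,@,,
@@,,,@
@,,,,@
,,,,,@
,,,@,@
k=16  @,@@,@
@,@@,,
,,,,,@
,@,,@@
,@,,@,
,,,,,@
@,,,@@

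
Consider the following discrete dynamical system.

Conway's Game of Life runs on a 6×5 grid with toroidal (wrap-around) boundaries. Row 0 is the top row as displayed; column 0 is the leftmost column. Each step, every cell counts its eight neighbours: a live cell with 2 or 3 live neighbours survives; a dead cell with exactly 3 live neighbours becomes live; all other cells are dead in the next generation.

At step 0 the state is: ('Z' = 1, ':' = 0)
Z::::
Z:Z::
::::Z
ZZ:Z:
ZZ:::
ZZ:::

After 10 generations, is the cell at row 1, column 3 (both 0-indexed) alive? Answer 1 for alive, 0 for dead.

1

[0] Z::::
Z:Z::
::::Z
ZZ:Z:
ZZ:::
ZZ:::
[1] Z:::Z
ZZ::Z
::ZZZ
:ZZ::
:::::
::::Z
[2] :Z:Z:
:ZZ::
::::Z
:ZZ::
:::::
Z:::Z
[3] :Z:ZZ
ZZZZ:
Z::Z:
:::::
ZZ:::
Z:::Z
[4] :::::
:::::
Z::Z:
ZZ::Z
ZZ::Z
::ZZ:
[5] :::::
:::::
ZZ:::
::ZZ:
:::::
ZZZZZ
[6] ZZZZZ
:::::
:ZZ::
:ZZ::
Z::::
ZZZZZ
[7] :::::
::::Z
:ZZ::
Z:Z::
:::::
:::::
[8] :::::
:::::
ZZZZ:
::Z::
:::::
:::::
[9] :::::
:ZZ::
:ZZZ:
::ZZ:
:::::
:::::
[10] :::::
:Z:Z:
:::::
:Z:Z:
:::::
:::::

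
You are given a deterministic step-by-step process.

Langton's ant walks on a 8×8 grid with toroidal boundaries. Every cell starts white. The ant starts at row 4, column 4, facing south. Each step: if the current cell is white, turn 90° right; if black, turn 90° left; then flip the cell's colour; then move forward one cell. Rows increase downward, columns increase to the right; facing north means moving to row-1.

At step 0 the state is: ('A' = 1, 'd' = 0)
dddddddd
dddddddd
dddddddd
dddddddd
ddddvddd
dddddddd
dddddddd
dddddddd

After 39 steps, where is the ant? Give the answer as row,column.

0) dddddddd
dddddddd
dddddddd
dddddddd
ddddvddd
dddddddd
dddddddd
dddddddd
1) dddddddd
dddddddd
dddddddd
dddddddd
ddd<Addd
dddddddd
dddddddd
dddddddd
2) dddddddd
dddddddd
dddddddd
ddd^dddd
dddAAddd
dddddddd
dddddddd
dddddddd
3) dddddddd
dddddddd
dddddddd
dddA>ddd
dddAAddd
dddddddd
dddddddd
dddddddd
4) dddddddd
dddddddd
dddddddd
dddAAddd
dddAvddd
dddddddd
dddddddd
dddddddd
5) dddddddd
dddddddd
dddddddd
dddAAddd
dddAd>dd
dddddddd
dddddddd
dddddddd
6) dddddddd
dddddddd
dddddddd
dddAAddd
dddAdAdd
dddddvdd
dddddddd
dddddddd
7) dddddddd
dddddddd
dddddddd
dddAAddd
dddAdAdd
dddd<Add
dddddddd
dddddddd
8) dddddddd
dddddddd
dddddddd
dddAAddd
dddA^Add
ddddAAdd
dddddddd
dddddddd
9) dddddddd
dddddddd
dddddddd
dddAAddd
dddAA>dd
ddddAAdd
dddddddd
dddddddd
10) dddddddd
dddddddd
dddddddd
dddAA^dd
dddAAddd
ddddAAdd
dddddddd
dddddddd
11) dddddddd
dddddddd
dddddddd
dddAAA>d
dddAAddd
ddddAAdd
dddddddd
dddddddd
12) dddddddd
dddddddd
dddddddd
dddAAAAd
dddAAdvd
ddddAAdd
dddddddd
dddddddd
13) dddddddd
dddddddd
dddddddd
dddAAAAd
dddAA<Ad
ddddAAdd
dddddddd
dddddddd
14) dddddddd
dddddddd
dddddddd
dddAA^Ad
dddAAAAd
ddddAAdd
dddddddd
dddddddd
15) dddddddd
dddddddd
dddddddd
dddA<dAd
dddAAAAd
ddddAAdd
dddddddd
dddddddd
16) dddddddd
dddddddd
dddddddd
dddAddAd
dddAvAAd
ddddAAdd
dddddddd
dddddddd
17) dddddddd
dddddddd
dddddddd
dddAddAd
dddAd>Ad
ddddAAdd
dddddddd
dddddddd
18) dddddddd
dddddddd
dddddddd
dddAd^Ad
dddAddAd
ddddAAdd
dddddddd
dddddddd
19) dddddddd
dddddddd
dddddddd
dddAdA>d
dddAddAd
ddddAAdd
dddddddd
dddddddd
20) dddddddd
dddddddd
dddddd^d
dddAdAdd
dddAddAd
ddddAAdd
dddddddd
dddddddd
21) dddddddd
dddddddd
ddddddA>
dddAdAdd
dddAddAd
ddddAAdd
dddddddd
dddddddd
22) dddddddd
dddddddd
ddddddAA
dddAdAdv
dddAddAd
ddddAAdd
dddddddd
dddddddd
23) dddddddd
dddddddd
ddddddAA
dddAdA<A
dddAddAd
ddddAAdd
dddddddd
dddddddd
24) dddddddd
dddddddd
dddddd^A
dddAdAAA
dddAddAd
ddddAAdd
dddddddd
dddddddd
25) dddddddd
dddddddd
ddddd<dA
dddAdAAA
dddAddAd
ddddAAdd
dddddddd
dddddddd
26) dddddddd
ddddd^dd
dddddAdA
dddAdAAA
dddAddAd
ddddAAdd
dddddddd
dddddddd
27) dddddddd
dddddA>d
dddddAdA
dddAdAAA
dddAddAd
ddddAAdd
dddddddd
dddddddd
28) dddddddd
dddddAAd
dddddAvA
dddAdAAA
dddAddAd
ddddAAdd
dddddddd
dddddddd
29) dddddddd
dddddAAd
ddddd<AA
dddAdAAA
dddAddAd
ddddAAdd
dddddddd
dddddddd
30) dddddddd
dddddAAd
ddddddAA
dddAdvAA
dddAddAd
ddddAAdd
dddddddd
dddddddd
31) dddddddd
dddddAAd
ddddddAA
dddAdd>A
dddAddAd
ddddAAdd
dddddddd
dddddddd
32) dddddddd
dddddAAd
dddddd^A
dddAdddA
dddAddAd
ddddAAdd
dddddddd
dddddddd
33) dddddddd
dddddAAd
ddddd<dA
dddAdddA
dddAddAd
ddddAAdd
dddddddd
dddddddd
34) dddddddd
ddddd^Ad
dddddAdA
dddAdddA
dddAddAd
ddddAAdd
dddddddd
dddddddd
35) dddddddd
dddd<dAd
dddddAdA
dddAdddA
dddAddAd
ddddAAdd
dddddddd
dddddddd
36) dddd^ddd
ddddAdAd
dddddAdA
dddAdddA
dddAddAd
ddddAAdd
dddddddd
dddddddd
37) ddddA>dd
ddddAdAd
dddddAdA
dddAdddA
dddAddAd
ddddAAdd
dddddddd
dddddddd
38) ddddAAdd
ddddAvAd
dddddAdA
dddAdddA
dddAddAd
ddddAAdd
dddddddd
dddddddd
39) ddddAAdd
dddd<AAd
dddddAdA
dddAdddA
dddAddAd
ddddAAdd
dddddddd
dddddddd

1,4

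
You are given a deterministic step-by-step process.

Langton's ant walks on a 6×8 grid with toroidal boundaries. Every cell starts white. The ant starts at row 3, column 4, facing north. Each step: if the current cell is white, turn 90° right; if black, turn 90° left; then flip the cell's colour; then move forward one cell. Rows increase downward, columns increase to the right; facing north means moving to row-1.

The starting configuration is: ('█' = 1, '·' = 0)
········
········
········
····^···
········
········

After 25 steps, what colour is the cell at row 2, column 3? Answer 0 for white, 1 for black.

1

0) ········
········
········
····^···
········
········
1) ········
········
········
····█>··
········
········
2) ········
········
········
····██··
·····v··
········
3) ········
········
········
····██··
····<█··
········
4) ········
········
········
····^█··
····██··
········
5) ········
········
········
···<·█··
····██··
········
6) ········
········
···^····
···█·█··
····██··
········
7) ········
········
···█>···
···█·█··
····██··
········
8) ········
········
···██···
···█v█··
····██··
········
9) ········
········
···██···
···<██··
····██··
········
10) ········
········
···██···
····██··
···v██··
········
11) ········
········
···██···
····██··
··<███··
········
12) ········
········
···██···
··^·██··
··████··
········
13) ········
········
···██···
··█>██··
··████··
········
14) ········
········
···██···
··████··
··█v██··
········
15) ········
········
···██···
··████··
··█·>█··
········
16) ········
········
···██···
··██^█··
··█··█··
········
17) ········
········
···██···
··█<·█··
··█··█··
········
18) ········
········
···██···
··█··█··
··█v·█··
········
19) ········
········
···██···
··█··█··
··<█·█··
········
20) ········
········
···██···
··█··█··
···█·█··
··v·····
21) ········
········
···██···
··█··█··
···█·█··
·<█·····
22) ········
········
···██···
··█··█··
·^·█·█··
·██·····
23) ········
········
···██···
··█··█··
·█>█·█··
·██·····
24) ········
········
···██···
··█··█··
·███·█··
·█v·····
25) ········
········
···██···
··█··█··
·███·█··
·█·>····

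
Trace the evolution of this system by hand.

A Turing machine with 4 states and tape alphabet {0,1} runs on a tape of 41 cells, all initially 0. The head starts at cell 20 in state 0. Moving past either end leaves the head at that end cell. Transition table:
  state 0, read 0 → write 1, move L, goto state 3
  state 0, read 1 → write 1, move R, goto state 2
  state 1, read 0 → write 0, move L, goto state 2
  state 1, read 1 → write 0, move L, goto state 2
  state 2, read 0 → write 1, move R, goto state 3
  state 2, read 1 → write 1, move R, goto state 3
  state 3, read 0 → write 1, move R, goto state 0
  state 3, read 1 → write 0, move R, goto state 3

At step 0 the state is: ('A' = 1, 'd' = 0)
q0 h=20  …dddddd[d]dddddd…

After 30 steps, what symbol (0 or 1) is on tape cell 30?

0

k=0  q0 h=20  …dddddd[d]dddddd…
k=1  q3 h=19  …dddddd[d]Addddd…
k=2  q0 h=20  …dddddA[A]dddddd…
k=3  q2 h=21  …ddddAA[d]dddddd…
k=4  q3 h=22  …dddAAA[d]dddddd…
k=5  q0 h=23  …ddAAAA[d]dddddd…
k=6  q3 h=22  …dddAAA[A]Addddd…
k=7  q3 h=23  …ddAAAd[A]dddddd…
k=8  q3 h=24  …dAAAdd[d]dddddd…
k=9  q0 h=25  …AAAddA[d]dddddd…
k=10  q3 h=24  …dAAAdd[A]Addddd…
k=11  q3 h=25  …AAAddd[A]dddddd…
k=12  q3 h=26  …AAdddd[d]dddddd…
k=13  q0 h=27  …AddddA[d]dddddd…
k=14  q3 h=26  …AAdddd[A]Addddd…
k=15  q3 h=27  …Addddd[A]dddddd…
k=16  q3 h=28  …dddddd[d]dddddd…
k=17  q0 h=29  …dddddA[d]dddddd…
k=18  q3 h=28  …dddddd[A]Addddd…
k=19  q3 h=29  …dddddd[A]dddddd…
k=20  q3 h=30  …dddddd[d]dddddd…
k=21  q0 h=31  …dddddA[d]dddddd…
k=22  q3 h=30  …dddddd[A]Addddd…
k=23  q3 h=31  …dddddd[A]dddddd…
k=24  q3 h=32  …dddddd[d]dddddd…
k=25  q0 h=33  …dddddA[d]dddddd…
k=26  q3 h=32  …dddddd[A]Addddd…
k=27  q3 h=33  …dddddd[A]dddddd…
k=28  q3 h=34  …dddddd[d]dddddd|
k=29  q0 h=35  …dddddA[d]ddddd|
k=30  q3 h=34  …dddddd[A]Addddd|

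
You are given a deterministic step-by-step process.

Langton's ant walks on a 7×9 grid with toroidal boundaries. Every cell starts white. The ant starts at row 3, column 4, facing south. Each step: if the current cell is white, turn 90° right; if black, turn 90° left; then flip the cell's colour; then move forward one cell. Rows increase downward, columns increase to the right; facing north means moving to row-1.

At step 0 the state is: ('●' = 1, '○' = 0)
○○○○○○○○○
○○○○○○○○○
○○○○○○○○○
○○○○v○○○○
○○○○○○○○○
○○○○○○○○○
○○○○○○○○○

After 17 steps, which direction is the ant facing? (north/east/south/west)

east

step 0: ○○○○○○○○○
○○○○○○○○○
○○○○○○○○○
○○○○v○○○○
○○○○○○○○○
○○○○○○○○○
○○○○○○○○○
step 1: ○○○○○○○○○
○○○○○○○○○
○○○○○○○○○
○○○<●○○○○
○○○○○○○○○
○○○○○○○○○
○○○○○○○○○
step 2: ○○○○○○○○○
○○○○○○○○○
○○○^○○○○○
○○○●●○○○○
○○○○○○○○○
○○○○○○○○○
○○○○○○○○○
step 3: ○○○○○○○○○
○○○○○○○○○
○○○●>○○○○
○○○●●○○○○
○○○○○○○○○
○○○○○○○○○
○○○○○○○○○
step 4: ○○○○○○○○○
○○○○○○○○○
○○○●●○○○○
○○○●v○○○○
○○○○○○○○○
○○○○○○○○○
○○○○○○○○○
step 5: ○○○○○○○○○
○○○○○○○○○
○○○●●○○○○
○○○●○>○○○
○○○○○○○○○
○○○○○○○○○
○○○○○○○○○
step 6: ○○○○○○○○○
○○○○○○○○○
○○○●●○○○○
○○○●○●○○○
○○○○○v○○○
○○○○○○○○○
○○○○○○○○○
step 7: ○○○○○○○○○
○○○○○○○○○
○○○●●○○○○
○○○●○●○○○
○○○○<●○○○
○○○○○○○○○
○○○○○○○○○
step 8: ○○○○○○○○○
○○○○○○○○○
○○○●●○○○○
○○○●^●○○○
○○○○●●○○○
○○○○○○○○○
○○○○○○○○○
step 9: ○○○○○○○○○
○○○○○○○○○
○○○●●○○○○
○○○●●>○○○
○○○○●●○○○
○○○○○○○○○
○○○○○○○○○
step 10: ○○○○○○○○○
○○○○○○○○○
○○○●●^○○○
○○○●●○○○○
○○○○●●○○○
○○○○○○○○○
○○○○○○○○○
step 11: ○○○○○○○○○
○○○○○○○○○
○○○●●●>○○
○○○●●○○○○
○○○○●●○○○
○○○○○○○○○
○○○○○○○○○
step 12: ○○○○○○○○○
○○○○○○○○○
○○○●●●●○○
○○○●●○v○○
○○○○●●○○○
○○○○○○○○○
○○○○○○○○○
step 13: ○○○○○○○○○
○○○○○○○○○
○○○●●●●○○
○○○●●<●○○
○○○○●●○○○
○○○○○○○○○
○○○○○○○○○
step 14: ○○○○○○○○○
○○○○○○○○○
○○○●●^●○○
○○○●●●●○○
○○○○●●○○○
○○○○○○○○○
○○○○○○○○○
step 15: ○○○○○○○○○
○○○○○○○○○
○○○●<○●○○
○○○●●●●○○
○○○○●●○○○
○○○○○○○○○
○○○○○○○○○
step 16: ○○○○○○○○○
○○○○○○○○○
○○○●○○●○○
○○○●v●●○○
○○○○●●○○○
○○○○○○○○○
○○○○○○○○○
step 17: ○○○○○○○○○
○○○○○○○○○
○○○●○○●○○
○○○●○>●○○
○○○○●●○○○
○○○○○○○○○
○○○○○○○○○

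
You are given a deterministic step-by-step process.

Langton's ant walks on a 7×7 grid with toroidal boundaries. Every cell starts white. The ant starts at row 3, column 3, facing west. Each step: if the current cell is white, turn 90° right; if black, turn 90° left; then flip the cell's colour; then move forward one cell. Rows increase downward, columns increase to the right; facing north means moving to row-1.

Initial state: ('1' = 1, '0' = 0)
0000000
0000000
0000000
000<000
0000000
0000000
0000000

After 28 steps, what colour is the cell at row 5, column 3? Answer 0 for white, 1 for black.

step 0: 0000000
0000000
0000000
000<000
0000000
0000000
0000000
step 1: 0000000
0000000
000^000
0001000
0000000
0000000
0000000
step 2: 0000000
0000000
0001>00
0001000
0000000
0000000
0000000
step 3: 0000000
0000000
0001100
0001v00
0000000
0000000
0000000
step 4: 0000000
0000000
0001100
000<100
0000000
0000000
0000000
step 5: 0000000
0000000
0001100
0000100
000v000
0000000
0000000
step 6: 0000000
0000000
0001100
0000100
00<1000
0000000
0000000
step 7: 0000000
0000000
0001100
00^0100
0011000
0000000
0000000
step 8: 0000000
0000000
0001100
001>100
0011000
0000000
0000000
step 9: 0000000
0000000
0001100
0011100
001v000
0000000
0000000
step 10: 0000000
0000000
0001100
0011100
0010>00
0000000
0000000
step 11: 0000000
0000000
0001100
0011100
0010100
0000v00
0000000
step 12: 0000000
0000000
0001100
0011100
0010100
000<100
0000000
step 13: 0000000
0000000
0001100
0011100
001^100
0001100
0000000
step 14: 0000000
0000000
0001100
0011100
0011>00
0001100
0000000
step 15: 0000000
0000000
0001100
0011^00
0011000
0001100
0000000
step 16: 0000000
0000000
0001100
001<000
0011000
0001100
0000000
step 17: 0000000
0000000
0001100
0010000
001v000
0001100
0000000
step 18: 0000000
0000000
0001100
0010000
0010>00
0001100
0000000
step 19: 0000000
0000000
0001100
0010000
0010100
0001v00
0000000
step 20: 0000000
0000000
0001100
0010000
0010100
00010>0
0000000
step 21: 0000000
0000000
0001100
0010000
0010100
0001010
00000v0
step 22: 0000000
0000000
0001100
0010000
0010100
0001010
0000<10
step 23: 0000000
0000000
0001100
0010000
0010100
0001^10
0000110
step 24: 0000000
0000000
0001100
0010000
0010100
00011>0
0000110
step 25: 0000000
0000000
0001100
0010000
00101^0
0001100
0000110
step 26: 0000000
0000000
0001100
0010000
001011>
0001100
0000110
step 27: 0000000
0000000
0001100
0010000
0010111
000110v
0000110
step 28: 0000000
0000000
0001100
0010000
0010111
00011<1
0000110

1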